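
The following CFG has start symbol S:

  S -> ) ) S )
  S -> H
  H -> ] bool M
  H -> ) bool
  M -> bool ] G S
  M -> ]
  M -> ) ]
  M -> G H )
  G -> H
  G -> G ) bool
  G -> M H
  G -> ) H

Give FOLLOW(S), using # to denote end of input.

S is the start symbol, so # ∈ FOLLOW(S).
In S -> ) ) S ): add FIRST()) = { ) }.
In M -> bool ] G S: S is at the end, add FOLLOW(M) = { #, ), ] }.
Union: FOLLOW(S) = { #, ), ] }.

{ #, ), ] }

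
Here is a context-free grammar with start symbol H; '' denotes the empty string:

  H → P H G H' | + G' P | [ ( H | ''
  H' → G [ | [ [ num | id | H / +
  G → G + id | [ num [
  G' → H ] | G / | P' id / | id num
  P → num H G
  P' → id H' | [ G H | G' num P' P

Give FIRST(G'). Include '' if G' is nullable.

From G' → H ]: H nullable, take FIRST(H) ∪ {]} = { +, [, ], num }.
From G' → G /: add FIRST(G) = { [ }.
From G' → P' id /: add FIRST(P') = { +, [, ], id, num }.
G' → id num contributes {id}.
Union: FIRST(G') = { +, [, ], id, num }.

{ +, [, ], id, num }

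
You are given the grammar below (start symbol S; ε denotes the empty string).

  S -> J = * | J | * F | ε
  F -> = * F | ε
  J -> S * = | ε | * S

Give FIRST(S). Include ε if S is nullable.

From S -> J = *: J nullable, take FIRST(J) ∪ {=} = { *, = }.
From S -> J: add FIRST(J) = { *, =, ε } (including ε since J is nullable).
S -> * F contributes {*}.
S -> ε contributes ε.
Union: FIRST(S) = { *, =, ε }.

{ *, =, ε }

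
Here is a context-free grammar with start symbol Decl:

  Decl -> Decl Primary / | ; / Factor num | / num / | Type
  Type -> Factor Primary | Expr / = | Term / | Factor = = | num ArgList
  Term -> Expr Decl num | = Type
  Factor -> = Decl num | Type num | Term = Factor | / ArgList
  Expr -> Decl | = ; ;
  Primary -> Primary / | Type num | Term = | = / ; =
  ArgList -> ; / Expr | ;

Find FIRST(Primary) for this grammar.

{ /, ;, =, num }

From Primary -> Primary /: add FIRST(Primary) = { /, ;, =, num }.
From Primary -> Type num: add FIRST(Type) = { /, ;, =, num }.
From Primary -> Term =: add FIRST(Term) = { /, ;, =, num }.
Primary -> = / ; = contributes {=}.
Union: FIRST(Primary) = { /, ;, =, num }.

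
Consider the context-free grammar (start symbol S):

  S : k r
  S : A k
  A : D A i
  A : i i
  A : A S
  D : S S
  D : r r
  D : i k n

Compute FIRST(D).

From D : S S: add FIRST(S) = { i, k, r }.
D : r r contributes {r}.
D : i k n contributes {i}.
Union: FIRST(D) = { i, k, r }.

{ i, k, r }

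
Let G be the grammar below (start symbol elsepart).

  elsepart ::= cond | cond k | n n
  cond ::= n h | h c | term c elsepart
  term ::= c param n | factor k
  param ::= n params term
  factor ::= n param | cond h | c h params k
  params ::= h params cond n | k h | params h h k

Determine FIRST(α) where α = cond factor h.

Add FIRST(cond) = { c, h, n }; cond is not nullable, stop.

{ c, h, n }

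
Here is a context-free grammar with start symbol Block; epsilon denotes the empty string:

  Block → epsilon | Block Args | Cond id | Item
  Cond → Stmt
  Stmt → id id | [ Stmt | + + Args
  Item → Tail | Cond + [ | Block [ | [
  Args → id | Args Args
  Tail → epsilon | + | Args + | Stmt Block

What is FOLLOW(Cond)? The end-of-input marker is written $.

In Block → Cond id: add FIRST(id) = { id }.
In Item → Cond + [: add FIRST(+ [) = { + }.
Union: FOLLOW(Cond) = { +, id }.

{ +, id }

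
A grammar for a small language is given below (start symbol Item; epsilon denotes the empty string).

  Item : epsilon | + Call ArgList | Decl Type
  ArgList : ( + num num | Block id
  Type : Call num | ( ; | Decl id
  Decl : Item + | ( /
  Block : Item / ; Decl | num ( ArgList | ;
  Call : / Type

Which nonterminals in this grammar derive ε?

{ Item }

Directly nullable (have an epsilon-production): Item.
No other nonterminal has a production whose RHS symbols are all nullable.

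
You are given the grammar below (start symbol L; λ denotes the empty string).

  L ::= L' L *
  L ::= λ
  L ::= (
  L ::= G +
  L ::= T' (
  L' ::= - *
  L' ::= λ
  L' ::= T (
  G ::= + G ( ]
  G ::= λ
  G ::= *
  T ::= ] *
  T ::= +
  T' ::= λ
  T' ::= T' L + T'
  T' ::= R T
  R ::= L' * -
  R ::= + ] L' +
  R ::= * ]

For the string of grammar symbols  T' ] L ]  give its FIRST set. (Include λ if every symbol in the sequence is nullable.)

Add FIRST(T')\{λ} = { (, *, +, -, ] }; T' is nullable, continue.
] is a terminal; add {]} and stop.

{ (, *, +, -, ] }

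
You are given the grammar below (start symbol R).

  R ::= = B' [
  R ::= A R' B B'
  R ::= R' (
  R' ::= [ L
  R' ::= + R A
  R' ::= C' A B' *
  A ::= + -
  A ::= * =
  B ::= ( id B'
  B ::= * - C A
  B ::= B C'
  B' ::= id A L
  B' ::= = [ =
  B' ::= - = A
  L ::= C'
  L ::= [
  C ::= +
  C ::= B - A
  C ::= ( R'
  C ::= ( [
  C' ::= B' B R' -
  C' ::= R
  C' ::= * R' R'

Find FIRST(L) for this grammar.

From L ::= C': add FIRST(C') = { *, +, -, =, [, id }.
L ::= [ contributes {[}.
Union: FIRST(L) = { *, +, -, =, [, id }.

{ *, +, -, =, [, id }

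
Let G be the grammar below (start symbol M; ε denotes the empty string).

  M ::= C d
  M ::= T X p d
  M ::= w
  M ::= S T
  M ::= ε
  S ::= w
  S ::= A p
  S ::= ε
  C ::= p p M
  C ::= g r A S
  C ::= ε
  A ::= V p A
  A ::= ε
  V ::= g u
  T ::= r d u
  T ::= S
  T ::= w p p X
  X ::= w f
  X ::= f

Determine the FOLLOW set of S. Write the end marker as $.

In M ::= S T: add FIRST(T)\{ε} = { g, p, r, w }.
  Since T is nullable, also add FOLLOW(M) = { $, d }.
In C ::= g r A S: S is at the end, add FOLLOW(C) = { d }.
In T ::= S: S is at the end, add FOLLOW(T) = { $, d, f, w }.
Union: FOLLOW(S) = { $, d, f, g, p, r, w }.

{ $, d, f, g, p, r, w }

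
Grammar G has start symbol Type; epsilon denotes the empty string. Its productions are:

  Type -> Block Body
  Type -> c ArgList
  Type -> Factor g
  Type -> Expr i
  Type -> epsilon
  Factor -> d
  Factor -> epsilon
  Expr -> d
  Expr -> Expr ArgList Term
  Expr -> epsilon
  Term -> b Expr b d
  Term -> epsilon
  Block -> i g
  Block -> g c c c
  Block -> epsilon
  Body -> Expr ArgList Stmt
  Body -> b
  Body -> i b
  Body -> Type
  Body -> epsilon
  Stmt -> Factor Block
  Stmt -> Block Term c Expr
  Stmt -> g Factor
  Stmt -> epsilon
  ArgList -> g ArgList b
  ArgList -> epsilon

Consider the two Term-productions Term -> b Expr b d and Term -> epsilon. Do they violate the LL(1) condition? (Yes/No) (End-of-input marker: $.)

FIRST(b Expr b d) = { b } and FIRST(epsilon) = { epsilon }.
The second alternative is nullable and FOLLOW(Term) = { $, b, c, d, g, i } shares b with FIRST of the first — conflict.

Yes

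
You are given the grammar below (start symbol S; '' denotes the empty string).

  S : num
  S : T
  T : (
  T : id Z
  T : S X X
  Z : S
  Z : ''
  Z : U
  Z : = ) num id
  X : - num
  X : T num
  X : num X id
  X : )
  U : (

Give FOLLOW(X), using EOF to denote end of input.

In T : S X X: add FIRST(X) = { (, ), -, id, num }.
In T : S X X: X is at the end, add FOLLOW(T) = { EOF, (, ), -, id, num }.
In X : num X id: add FIRST(id) = { id }.
Union: FOLLOW(X) = { EOF, (, ), -, id, num }.

{ EOF, (, ), -, id, num }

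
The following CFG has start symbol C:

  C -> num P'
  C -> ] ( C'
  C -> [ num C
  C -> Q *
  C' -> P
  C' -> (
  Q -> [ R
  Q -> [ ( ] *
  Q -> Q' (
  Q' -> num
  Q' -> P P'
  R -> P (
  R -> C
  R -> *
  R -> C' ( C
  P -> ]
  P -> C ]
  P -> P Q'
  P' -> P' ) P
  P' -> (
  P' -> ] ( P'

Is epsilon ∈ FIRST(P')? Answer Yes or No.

No nonterminal in this grammar is nullable.
No production of P' has an RHS whose symbols are all nullable, so P' is not nullable.

No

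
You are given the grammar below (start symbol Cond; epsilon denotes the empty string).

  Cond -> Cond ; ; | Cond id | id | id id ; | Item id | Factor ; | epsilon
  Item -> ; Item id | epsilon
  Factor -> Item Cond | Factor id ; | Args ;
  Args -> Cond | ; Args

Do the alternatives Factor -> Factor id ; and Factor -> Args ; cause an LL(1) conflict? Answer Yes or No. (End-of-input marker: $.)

Yes

FIRST(Factor id ;) = { ;, id } and FIRST(Args ;) = { ;, id }.
Both contain ;, so the two alternatives are not disjoint — LL(1) conflict.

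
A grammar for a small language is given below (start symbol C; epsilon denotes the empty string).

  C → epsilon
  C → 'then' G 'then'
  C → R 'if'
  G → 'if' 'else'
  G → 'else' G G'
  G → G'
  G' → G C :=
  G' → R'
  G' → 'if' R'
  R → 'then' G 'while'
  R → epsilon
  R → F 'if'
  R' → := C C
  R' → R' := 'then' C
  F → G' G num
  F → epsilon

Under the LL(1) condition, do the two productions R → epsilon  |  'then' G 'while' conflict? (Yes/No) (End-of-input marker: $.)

No

FIRST(epsilon) = { epsilon } and FIRST('then' G 'while') = { 'then' }.
The first is nullable but FOLLOW(R) = { 'if' } is disjoint from FIRST of the second.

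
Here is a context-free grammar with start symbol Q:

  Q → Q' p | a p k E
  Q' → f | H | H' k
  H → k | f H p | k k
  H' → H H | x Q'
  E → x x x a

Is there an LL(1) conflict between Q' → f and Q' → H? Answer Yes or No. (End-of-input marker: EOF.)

Yes

FIRST(f) = { f } and FIRST(H) = { f, k }.
Both contain f, so the two alternatives are not disjoint — LL(1) conflict.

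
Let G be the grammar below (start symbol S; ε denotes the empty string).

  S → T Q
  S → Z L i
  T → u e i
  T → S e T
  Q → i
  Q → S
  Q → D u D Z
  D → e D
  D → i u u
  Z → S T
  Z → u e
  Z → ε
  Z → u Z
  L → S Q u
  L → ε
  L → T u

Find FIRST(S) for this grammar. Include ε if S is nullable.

{ i, u }

From S → T Q: add FIRST(T) = { i, u }.
From S → Z L i: Z, L nullable, take FIRST(Z) ∪ FIRST(L) ∪ {i} = { i, u }.
Union: FIRST(S) = { i, u }.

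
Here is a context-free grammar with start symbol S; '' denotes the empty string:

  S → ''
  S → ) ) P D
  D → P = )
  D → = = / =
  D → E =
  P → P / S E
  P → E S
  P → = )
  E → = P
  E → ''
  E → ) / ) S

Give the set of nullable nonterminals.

Directly nullable (have an ''-production): S, E.
P → E S with every symbol nullable, so P is nullable.
No other nonterminal has a production whose RHS symbols are all nullable.

{ E, P, S }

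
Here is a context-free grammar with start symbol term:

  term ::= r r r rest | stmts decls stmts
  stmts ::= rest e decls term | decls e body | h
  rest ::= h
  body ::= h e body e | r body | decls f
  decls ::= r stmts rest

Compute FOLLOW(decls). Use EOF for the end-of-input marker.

In term ::= stmts decls stmts: add FIRST(stmts) = { h, r }.
In stmts ::= rest e decls term: add FIRST(term) = { h, r }.
In stmts ::= decls e body: add FIRST(e body) = { e }.
In body ::= decls f: add FIRST(f) = { f }.
Union: FOLLOW(decls) = { e, f, h, r }.

{ e, f, h, r }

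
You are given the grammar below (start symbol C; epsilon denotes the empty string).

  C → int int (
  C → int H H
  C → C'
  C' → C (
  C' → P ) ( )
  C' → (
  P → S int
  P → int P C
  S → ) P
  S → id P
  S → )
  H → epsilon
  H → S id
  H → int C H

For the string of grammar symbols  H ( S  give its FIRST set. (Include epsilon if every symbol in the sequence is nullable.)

{ (, ), id, int }

Add FIRST(H)\{epsilon} = { ), id, int }; H is nullable, continue.
( is a terminal; add {(} and stop.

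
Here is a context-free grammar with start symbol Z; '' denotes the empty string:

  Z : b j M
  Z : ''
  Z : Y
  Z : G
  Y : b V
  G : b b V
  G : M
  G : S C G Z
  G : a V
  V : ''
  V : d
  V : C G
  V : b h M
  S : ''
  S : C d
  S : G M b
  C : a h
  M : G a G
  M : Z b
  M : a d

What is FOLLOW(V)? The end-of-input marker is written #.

In Y : b V: V is at the end, add FOLLOW(Y) = { #, a, b }.
In G : b b V: V is at the end, add FOLLOW(G) = { #, a, b }.
In G : a V: V is at the end, add FOLLOW(G) = { #, a, b }.
Union: FOLLOW(V) = { #, a, b }.

{ #, a, b }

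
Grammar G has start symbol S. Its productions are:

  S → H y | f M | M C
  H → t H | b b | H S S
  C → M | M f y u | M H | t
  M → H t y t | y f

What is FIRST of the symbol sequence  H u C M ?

{ b, t }

Add FIRST(H) = { b, t }; H is not nullable, stop.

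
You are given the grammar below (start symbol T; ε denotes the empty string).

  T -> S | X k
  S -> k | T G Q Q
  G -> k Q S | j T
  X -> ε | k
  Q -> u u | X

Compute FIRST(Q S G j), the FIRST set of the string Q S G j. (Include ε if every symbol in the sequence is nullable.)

{ k, u }

Add FIRST(Q)\{ε} = { k, u }; Q is nullable, continue.
Add FIRST(S) = { k }; S is not nullable, stop.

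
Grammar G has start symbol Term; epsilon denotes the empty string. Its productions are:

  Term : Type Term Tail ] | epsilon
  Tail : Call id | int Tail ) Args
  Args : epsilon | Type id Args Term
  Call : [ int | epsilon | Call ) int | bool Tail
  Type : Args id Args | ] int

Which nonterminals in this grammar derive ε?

Directly nullable (have an epsilon-production): Term, Args, Call.
No other nonterminal has a production whose RHS symbols are all nullable.

{ Args, Call, Term }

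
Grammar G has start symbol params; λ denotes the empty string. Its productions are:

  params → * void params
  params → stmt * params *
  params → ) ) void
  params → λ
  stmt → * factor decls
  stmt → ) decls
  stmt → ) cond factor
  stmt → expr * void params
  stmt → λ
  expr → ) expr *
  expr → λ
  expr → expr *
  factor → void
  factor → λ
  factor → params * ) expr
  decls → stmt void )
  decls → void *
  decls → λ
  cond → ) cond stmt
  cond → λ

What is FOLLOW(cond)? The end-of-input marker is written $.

In stmt → ) cond factor: add FIRST(factor)\{λ} = { ), *, void }.
  Since factor is nullable, also add FOLLOW(stmt) = { ), *, void }.
In cond → ) cond stmt: add FIRST(stmt)\{λ} = { ), * }.
  Since stmt is nullable, also add FOLLOW(cond) = { ), *, void }.
Union: FOLLOW(cond) = { ), *, void }.

{ ), *, void }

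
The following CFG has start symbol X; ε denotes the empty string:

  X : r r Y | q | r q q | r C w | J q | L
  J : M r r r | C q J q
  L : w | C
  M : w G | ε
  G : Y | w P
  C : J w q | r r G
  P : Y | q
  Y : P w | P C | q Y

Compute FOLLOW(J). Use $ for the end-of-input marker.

{ q, w }

In X : J q: add FIRST(q) = { q }.
In J : C q J q: add FIRST(q) = { q }.
In C : J w q: add FIRST(w q) = { w }.
Union: FOLLOW(J) = { q, w }.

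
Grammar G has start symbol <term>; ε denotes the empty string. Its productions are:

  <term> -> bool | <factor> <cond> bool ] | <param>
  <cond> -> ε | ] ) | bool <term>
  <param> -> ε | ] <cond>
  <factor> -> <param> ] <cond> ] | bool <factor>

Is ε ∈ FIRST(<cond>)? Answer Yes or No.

<cond> has an ε-production, so <cond> ⇒ ε.

Yes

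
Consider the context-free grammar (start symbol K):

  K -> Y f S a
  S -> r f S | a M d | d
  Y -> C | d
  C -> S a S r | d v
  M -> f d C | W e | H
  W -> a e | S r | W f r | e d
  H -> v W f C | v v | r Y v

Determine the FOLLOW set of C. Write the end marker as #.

In Y -> C: C is at the end, add FOLLOW(Y) = { f, v }.
In M -> f d C: C is at the end, add FOLLOW(M) = { d }.
In H -> v W f C: C is at the end, add FOLLOW(H) = { d }.
Union: FOLLOW(C) = { d, f, v }.

{ d, f, v }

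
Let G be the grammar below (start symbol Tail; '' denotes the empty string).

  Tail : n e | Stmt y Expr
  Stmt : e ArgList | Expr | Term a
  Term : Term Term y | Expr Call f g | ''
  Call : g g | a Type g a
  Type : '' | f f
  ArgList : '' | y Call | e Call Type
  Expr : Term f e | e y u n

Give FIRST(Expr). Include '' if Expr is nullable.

{ e, f, y }

From Expr : Term f e: Term nullable, take FIRST(Term) ∪ {f} = { e, f, y }.
Expr : e y u n contributes {e}.
Union: FIRST(Expr) = { e, f, y }.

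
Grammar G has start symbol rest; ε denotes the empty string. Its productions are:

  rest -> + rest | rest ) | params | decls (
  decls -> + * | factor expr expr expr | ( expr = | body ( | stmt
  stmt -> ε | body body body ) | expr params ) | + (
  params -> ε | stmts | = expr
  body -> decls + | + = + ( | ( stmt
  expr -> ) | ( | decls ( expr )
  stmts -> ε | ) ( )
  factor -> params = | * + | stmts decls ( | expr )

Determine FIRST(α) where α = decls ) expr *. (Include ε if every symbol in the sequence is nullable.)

Add FIRST(decls)\{ε} = { (, ), *, +, = }; decls is nullable, continue.
) is a terminal; add {)} and stop.

{ (, ), *, +, = }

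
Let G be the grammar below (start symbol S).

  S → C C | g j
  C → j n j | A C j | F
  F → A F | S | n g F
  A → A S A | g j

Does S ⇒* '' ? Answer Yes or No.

No nonterminal in this grammar is nullable.
No production of S has an RHS whose symbols are all nullable, so S is not nullable.

No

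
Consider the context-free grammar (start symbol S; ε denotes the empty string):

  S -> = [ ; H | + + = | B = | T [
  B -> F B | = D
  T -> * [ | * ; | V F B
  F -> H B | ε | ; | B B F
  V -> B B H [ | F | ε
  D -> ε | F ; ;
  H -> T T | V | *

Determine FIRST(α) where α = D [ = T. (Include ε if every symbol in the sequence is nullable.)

Add FIRST(D)\{ε} = { *, ;, = }; D is nullable, continue.
[ is a terminal; add {[} and stop.

{ *, ;, =, [ }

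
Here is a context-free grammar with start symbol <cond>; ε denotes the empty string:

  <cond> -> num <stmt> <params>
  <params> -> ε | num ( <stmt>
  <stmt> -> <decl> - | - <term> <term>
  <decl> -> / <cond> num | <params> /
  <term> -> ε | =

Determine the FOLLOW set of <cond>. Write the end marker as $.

{ $, num }

<cond> is the start symbol, so $ ∈ FOLLOW(<cond>).
In <decl> -> / <cond> num: add FIRST(num) = { num }.
Union: FOLLOW(<cond>) = { $, num }.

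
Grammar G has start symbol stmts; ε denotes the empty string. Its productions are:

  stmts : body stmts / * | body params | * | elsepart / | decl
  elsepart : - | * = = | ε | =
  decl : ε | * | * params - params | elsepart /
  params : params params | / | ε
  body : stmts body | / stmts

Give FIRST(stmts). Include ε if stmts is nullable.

From stmts : body stmts / *: add FIRST(body) = { *, -, /, = }.
From stmts : body params: add FIRST(body) = { *, -, /, = }.
stmts : * contributes {*}.
From stmts : elsepart /: elsepart nullable, take FIRST(elsepart) ∪ {/} = { *, -, /, = }.
From stmts : decl: add FIRST(decl) = { *, -, /, =, ε } (including ε since decl is nullable).
Union: FIRST(stmts) = { *, -, /, =, ε }.

{ *, -, /, =, ε }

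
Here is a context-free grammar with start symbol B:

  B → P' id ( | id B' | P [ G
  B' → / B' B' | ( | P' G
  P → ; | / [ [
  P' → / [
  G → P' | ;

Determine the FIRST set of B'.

B' → / B' B' contributes {/}.
B' → ( contributes {(}.
From B' → P' G: add FIRST(P') = { / }.
Union: FIRST(B') = { (, / }.

{ (, / }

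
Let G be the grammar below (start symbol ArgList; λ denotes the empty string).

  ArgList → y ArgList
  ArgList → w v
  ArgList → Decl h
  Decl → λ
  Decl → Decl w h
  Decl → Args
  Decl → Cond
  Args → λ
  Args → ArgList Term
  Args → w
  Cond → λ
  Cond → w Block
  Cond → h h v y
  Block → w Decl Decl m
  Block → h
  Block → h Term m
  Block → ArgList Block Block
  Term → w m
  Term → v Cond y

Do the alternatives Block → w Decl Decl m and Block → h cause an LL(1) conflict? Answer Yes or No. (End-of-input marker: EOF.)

No

FIRST(w Decl Decl m) = { w } and FIRST(h) = { h }.
The FIRST sets are disjoint and neither alternative is nullable — no conflict.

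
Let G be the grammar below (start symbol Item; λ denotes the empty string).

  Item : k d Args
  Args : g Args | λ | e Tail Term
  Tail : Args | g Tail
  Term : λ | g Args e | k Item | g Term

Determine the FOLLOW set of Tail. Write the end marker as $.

{ $, e, g, k }

In Args : e Tail Term: add FIRST(Term)\{λ} = { g, k }.
  Since Term is nullable, also add FOLLOW(Args) = { $, e, g, k }.
In Tail : g Tail: Tail is at the end, add FOLLOW(Tail) = { $, e, g, k }.
Union: FOLLOW(Tail) = { $, e, g, k }.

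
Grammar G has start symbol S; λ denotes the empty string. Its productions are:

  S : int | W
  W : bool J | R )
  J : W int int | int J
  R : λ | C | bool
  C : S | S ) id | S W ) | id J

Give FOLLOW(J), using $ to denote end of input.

{ $, ), bool, id, int }

In W : bool J: J is at the end, add FOLLOW(W) = { $, ), bool, id, int }.
In J : int J: J is at the end, add FOLLOW(J) = { $, ), bool, id, int }.
In C : id J: J is at the end, add FOLLOW(C) = { ) }.
Union: FOLLOW(J) = { $, ), bool, id, int }.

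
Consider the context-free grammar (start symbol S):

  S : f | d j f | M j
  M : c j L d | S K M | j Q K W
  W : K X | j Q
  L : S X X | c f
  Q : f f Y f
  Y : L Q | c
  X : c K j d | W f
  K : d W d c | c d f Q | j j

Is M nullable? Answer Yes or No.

No

No nonterminal in this grammar is nullable.
No production of M has an RHS whose symbols are all nullable, so M is not nullable.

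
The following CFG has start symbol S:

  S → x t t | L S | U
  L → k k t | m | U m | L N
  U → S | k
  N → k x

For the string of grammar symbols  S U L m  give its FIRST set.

{ k, m, x }

Add FIRST(S) = { k, m, x }; S is not nullable, stop.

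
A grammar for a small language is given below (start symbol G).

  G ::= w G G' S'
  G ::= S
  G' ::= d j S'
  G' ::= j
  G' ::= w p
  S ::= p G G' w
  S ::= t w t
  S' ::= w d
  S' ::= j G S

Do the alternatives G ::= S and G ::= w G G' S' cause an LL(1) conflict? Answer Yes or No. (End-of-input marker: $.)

No

FIRST(S) = { p, t } and FIRST(w G G' S') = { w }.
The FIRST sets are disjoint and neither alternative is nullable — no conflict.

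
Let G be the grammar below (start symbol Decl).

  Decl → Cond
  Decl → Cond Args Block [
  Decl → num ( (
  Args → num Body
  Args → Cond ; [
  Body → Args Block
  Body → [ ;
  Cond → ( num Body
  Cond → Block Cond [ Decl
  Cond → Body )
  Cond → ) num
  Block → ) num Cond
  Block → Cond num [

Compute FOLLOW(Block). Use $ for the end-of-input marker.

In Decl → Cond Args Block [: add FIRST([) = { [ }.
In Body → Args Block: Block is at the end, add FOLLOW(Body) = { $, (, ), ;, [, num }.
In Cond → Block Cond [ Decl: add FIRST(Cond [ Decl) = { (, ), [, num }.
Union: FOLLOW(Block) = { $, (, ), ;, [, num }.

{ $, (, ), ;, [, num }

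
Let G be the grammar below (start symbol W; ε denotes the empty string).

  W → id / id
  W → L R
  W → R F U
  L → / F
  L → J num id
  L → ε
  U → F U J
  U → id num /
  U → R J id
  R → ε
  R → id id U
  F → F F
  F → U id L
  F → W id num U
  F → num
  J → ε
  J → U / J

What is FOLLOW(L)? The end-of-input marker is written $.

In W → L R: add FIRST(R)\{ε} = { id }.
  Since R is nullable, also add FOLLOW(W) = { $, id }.
In F → U id L: L is at the end, add FOLLOW(F) = { $, /, id, num }.
Union: FOLLOW(L) = { $, /, id, num }.

{ $, /, id, num }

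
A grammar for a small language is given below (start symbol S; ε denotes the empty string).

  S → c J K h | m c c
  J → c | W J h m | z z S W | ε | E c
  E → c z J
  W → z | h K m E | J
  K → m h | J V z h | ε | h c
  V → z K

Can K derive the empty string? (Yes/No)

Yes

K has an ε-production, so K ⇒ ε.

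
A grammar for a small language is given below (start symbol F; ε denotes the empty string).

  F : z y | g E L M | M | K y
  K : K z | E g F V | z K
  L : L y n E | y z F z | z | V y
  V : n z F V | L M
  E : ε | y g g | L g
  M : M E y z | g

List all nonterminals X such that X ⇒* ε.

Directly nullable (have an ε-production): E.
No other nonterminal has a production whose RHS symbols are all nullable.

{ E }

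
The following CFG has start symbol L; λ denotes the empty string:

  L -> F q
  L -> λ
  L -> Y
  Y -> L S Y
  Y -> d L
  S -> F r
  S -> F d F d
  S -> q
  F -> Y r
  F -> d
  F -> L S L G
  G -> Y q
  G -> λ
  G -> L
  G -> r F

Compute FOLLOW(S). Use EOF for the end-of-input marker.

In Y -> L S Y: add FIRST(Y) = { d, q }.
In F -> L S L G: add FIRST(L G)\{λ} = { d, q, r }.
  Since L G is nullable, also add FOLLOW(F) = { d, q, r }.
Union: FOLLOW(S) = { d, q, r }.

{ d, q, r }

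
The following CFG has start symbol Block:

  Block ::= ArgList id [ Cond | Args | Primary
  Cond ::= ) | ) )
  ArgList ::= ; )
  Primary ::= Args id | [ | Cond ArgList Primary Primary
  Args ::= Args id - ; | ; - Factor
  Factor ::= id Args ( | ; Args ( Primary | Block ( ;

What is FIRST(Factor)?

{ ), ;, [, id }

Factor ::= id Args ( contributes {id}.
Factor ::= ; Args ( Primary contributes {;}.
From Factor ::= Block ( ;: add FIRST(Block) = { ), ;, [ }.
Union: FIRST(Factor) = { ), ;, [, id }.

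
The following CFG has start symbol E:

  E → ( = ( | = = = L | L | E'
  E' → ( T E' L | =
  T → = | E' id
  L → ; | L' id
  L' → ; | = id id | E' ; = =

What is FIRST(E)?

{ (, ;, = }

E → ( = ( contributes {(}.
E → = = = L contributes {=}.
From E → L: add FIRST(L) = { (, ;, = }.
From E → E': add FIRST(E') = { (, = }.
Union: FIRST(E) = { (, ;, = }.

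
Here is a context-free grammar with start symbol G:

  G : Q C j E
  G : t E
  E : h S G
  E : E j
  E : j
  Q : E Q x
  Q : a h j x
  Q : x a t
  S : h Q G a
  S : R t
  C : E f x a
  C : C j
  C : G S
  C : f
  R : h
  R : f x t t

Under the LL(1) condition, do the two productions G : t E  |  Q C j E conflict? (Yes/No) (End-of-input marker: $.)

FIRST(t E) = { t } and FIRST(Q C j E) = { a, h, j, x }.
The FIRST sets are disjoint and neither alternative is nullable — no conflict.

No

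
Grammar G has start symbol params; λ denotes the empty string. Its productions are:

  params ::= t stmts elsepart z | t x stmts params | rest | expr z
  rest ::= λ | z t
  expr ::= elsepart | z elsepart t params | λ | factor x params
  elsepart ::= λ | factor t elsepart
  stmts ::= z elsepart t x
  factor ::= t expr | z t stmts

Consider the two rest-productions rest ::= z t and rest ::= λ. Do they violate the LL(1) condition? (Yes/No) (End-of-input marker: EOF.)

FIRST(z t) = { z } and FIRST(λ) = { λ }.
The second alternative is nullable and FOLLOW(rest) = { EOF, t, x, z } shares z with FIRST of the first — conflict.

Yes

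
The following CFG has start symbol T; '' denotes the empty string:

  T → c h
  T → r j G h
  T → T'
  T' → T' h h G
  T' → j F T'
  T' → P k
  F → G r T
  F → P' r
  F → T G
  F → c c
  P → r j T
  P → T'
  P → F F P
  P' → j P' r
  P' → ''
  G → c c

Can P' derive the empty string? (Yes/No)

P' has an ''-production, so P' ⇒ ''.

Yes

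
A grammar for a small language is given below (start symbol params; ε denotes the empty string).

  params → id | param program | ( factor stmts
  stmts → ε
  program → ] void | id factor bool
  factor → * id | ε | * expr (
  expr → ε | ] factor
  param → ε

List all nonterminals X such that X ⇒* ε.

{ expr, factor, param, stmts }

Directly nullable (have an ε-production): stmts, factor, expr, param.
No other nonterminal has a production whose RHS symbols are all nullable.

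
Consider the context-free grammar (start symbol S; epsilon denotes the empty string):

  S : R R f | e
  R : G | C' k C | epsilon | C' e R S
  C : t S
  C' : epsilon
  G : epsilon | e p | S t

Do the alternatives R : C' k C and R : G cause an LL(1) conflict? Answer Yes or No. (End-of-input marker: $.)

FIRST(C' k C) = { k } and FIRST(G) = { e, f, k, epsilon }.
Both contain k, so the two alternatives are not disjoint — LL(1) conflict.

Yes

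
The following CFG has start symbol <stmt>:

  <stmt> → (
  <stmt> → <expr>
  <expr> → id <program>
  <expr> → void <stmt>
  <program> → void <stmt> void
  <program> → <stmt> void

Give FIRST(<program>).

<program> → void <stmt> void contributes {void}.
From <program> → <stmt> void: add FIRST(<stmt>) = { (, id, void }.
Union: FIRST(<program>) = { (, id, void }.

{ (, id, void }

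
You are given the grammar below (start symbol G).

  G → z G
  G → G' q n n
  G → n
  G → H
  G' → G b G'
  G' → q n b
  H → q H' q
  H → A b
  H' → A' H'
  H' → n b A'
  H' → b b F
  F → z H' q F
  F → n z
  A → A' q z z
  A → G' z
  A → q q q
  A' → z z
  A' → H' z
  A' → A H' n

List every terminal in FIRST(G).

{ b, n, q, z }

G → z G contributes {z}.
From G → G' q n n: add FIRST(G') = { b, n, q, z }.
G → n contributes {n}.
From G → H: add FIRST(H) = { b, n, q, z }.
Union: FIRST(G) = { b, n, q, z }.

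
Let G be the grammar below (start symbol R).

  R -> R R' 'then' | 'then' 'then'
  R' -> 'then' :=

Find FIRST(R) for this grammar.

{ 'then' }

From R -> R R' 'then': add FIRST(R) = { 'then' }.
R -> 'then' 'then' contributes {'then'}.
Union: FIRST(R) = { 'then' }.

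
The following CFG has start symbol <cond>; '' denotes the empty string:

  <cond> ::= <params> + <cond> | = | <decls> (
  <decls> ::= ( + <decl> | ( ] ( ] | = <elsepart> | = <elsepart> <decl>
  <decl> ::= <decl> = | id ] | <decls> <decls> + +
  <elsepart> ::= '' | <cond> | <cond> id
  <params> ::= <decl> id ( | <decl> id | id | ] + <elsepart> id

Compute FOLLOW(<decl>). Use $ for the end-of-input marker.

In <decls> ::= ( + <decl>: <decl> is at the end, add FOLLOW(<decls>) = { (, +, = }.
In <decls> ::= = <elsepart> <decl>: <decl> is at the end, add FOLLOW(<decls>) = { (, +, = }.
In <decl> ::= <decl> =: add FIRST(=) = { = }.
In <params> ::= <decl> id (: add FIRST(id () = { id }.
In <params> ::= <decl> id: add FIRST(id) = { id }.
Union: FOLLOW(<decl>) = { (, +, =, id }.

{ (, +, =, id }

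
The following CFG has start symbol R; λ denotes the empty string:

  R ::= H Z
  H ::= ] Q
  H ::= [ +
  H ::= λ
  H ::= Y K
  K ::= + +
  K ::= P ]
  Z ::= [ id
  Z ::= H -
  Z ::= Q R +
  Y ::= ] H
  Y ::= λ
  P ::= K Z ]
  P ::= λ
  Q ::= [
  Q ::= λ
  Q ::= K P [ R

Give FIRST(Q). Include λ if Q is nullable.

{ +, [, ], λ }

Q ::= [ contributes {[}.
Q ::= λ contributes λ.
From Q ::= K P [ R: add FIRST(K) = { +, ] }.
Union: FIRST(Q) = { +, [, ], λ }.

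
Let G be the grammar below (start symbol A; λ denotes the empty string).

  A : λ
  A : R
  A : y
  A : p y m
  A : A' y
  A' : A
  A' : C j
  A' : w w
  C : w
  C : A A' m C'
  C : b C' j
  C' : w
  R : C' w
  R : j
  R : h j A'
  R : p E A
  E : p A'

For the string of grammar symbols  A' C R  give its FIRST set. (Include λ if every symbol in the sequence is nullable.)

{ b, h, j, m, p, w, y }

Add FIRST(A')\{λ} = { b, h, j, m, p, w, y }; A' is nullable, continue.
Add FIRST(C) = { b, h, j, m, p, w, y }; C is not nullable, stop.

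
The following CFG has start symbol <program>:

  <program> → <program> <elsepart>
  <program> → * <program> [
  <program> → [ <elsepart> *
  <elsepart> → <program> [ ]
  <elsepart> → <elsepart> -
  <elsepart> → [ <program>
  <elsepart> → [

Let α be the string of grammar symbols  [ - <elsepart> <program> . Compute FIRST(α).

[ is a terminal; add {[} and stop.

{ [ }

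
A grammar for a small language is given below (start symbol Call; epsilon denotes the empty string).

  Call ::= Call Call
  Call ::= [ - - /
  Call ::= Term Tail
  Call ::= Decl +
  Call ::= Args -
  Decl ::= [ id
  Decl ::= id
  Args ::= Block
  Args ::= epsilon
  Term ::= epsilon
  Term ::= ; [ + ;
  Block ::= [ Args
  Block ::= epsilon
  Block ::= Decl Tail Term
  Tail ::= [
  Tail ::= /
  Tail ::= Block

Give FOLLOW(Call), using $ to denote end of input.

Call is the start symbol, so $ ∈ FOLLOW(Call).
In Call ::= Call Call: add FIRST(Call)\{epsilon} = { -, /, ;, [, id }.
  Since Call is nullable, also add FOLLOW(Call) = { $, -, /, ;, [, id }.
In Call ::= Call Call: Call is at the end, add FOLLOW(Call) = { $, -, /, ;, [, id }.
Union: FOLLOW(Call) = { $, -, /, ;, [, id }.

{ $, -, /, ;, [, id }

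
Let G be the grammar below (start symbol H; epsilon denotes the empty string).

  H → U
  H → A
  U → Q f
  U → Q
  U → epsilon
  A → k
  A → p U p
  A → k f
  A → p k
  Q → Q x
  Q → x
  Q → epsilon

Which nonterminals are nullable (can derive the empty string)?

{ H, Q, U }

Directly nullable (have an epsilon-production): U, Q.
H → U with every symbol nullable, so H is nullable.
No other nonterminal has a production whose RHS symbols are all nullable.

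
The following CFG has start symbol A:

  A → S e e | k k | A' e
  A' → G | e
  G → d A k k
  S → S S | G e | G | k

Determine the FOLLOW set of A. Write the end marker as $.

{ $, k }

A is the start symbol, so $ ∈ FOLLOW(A).
In G → d A k k: add FIRST(k k) = { k }.
Union: FOLLOW(A) = { $, k }.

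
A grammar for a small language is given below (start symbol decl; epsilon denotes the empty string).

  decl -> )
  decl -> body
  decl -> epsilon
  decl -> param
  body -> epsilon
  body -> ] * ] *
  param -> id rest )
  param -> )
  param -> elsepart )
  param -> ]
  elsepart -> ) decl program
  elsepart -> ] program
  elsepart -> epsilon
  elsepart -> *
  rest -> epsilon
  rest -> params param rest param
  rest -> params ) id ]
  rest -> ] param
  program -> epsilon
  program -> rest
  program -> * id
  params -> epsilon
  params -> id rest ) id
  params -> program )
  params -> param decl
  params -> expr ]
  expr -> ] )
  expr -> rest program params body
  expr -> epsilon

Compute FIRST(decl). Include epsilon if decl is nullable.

decl -> ) contributes {)}.
From decl -> body: add FIRST(body) = { ], epsilon } (including epsilon since body is nullable).
decl -> epsilon contributes epsilon.
From decl -> param: add FIRST(param) = { ), *, ], id }.
Union: FIRST(decl) = { ), *, ], id, epsilon }.

{ ), *, ], id, epsilon }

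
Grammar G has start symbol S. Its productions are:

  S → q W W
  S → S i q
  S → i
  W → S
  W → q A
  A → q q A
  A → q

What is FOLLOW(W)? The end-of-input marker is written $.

In S → q W W: add FIRST(W) = { i, q }.
In S → q W W: W is at the end, add FOLLOW(S) = { $, i, q }.
Union: FOLLOW(W) = { $, i, q }.

{ $, i, q }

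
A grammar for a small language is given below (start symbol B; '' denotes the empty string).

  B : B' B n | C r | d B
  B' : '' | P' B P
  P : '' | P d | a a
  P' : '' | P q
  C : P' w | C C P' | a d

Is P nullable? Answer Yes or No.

Yes

P has an ''-production, so P ⇒ ''.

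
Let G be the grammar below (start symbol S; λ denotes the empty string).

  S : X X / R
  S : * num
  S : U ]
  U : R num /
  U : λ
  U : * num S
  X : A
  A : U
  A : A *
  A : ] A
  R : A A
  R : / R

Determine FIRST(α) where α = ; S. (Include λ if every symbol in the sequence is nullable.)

; is a terminal; add {;} and stop.

{ ; }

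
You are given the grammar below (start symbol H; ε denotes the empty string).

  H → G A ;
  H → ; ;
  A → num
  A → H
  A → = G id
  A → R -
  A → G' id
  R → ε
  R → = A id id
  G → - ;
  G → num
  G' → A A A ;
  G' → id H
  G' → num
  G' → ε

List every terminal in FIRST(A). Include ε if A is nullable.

A → num contributes {num}.
From A → H: add FIRST(H) = { -, ;, num }.
A → = G id contributes {=}.
From A → R -: R nullable, take FIRST(R) ∪ {-} = { -, = }.
From A → G' id: G' nullable, take FIRST(G') ∪ {id} = { -, ;, =, id, num }.
Union: FIRST(A) = { -, ;, =, id, num }.

{ -, ;, =, id, num }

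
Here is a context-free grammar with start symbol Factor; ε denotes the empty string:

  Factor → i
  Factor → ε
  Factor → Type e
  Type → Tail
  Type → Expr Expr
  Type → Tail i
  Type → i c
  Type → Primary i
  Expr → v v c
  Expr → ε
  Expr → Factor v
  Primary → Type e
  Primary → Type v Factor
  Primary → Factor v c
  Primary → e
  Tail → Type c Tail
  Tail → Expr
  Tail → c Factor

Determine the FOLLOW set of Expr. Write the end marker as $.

{ c, e, i, v }

In Type → Expr Expr: add FIRST(Expr)\{ε} = { c, e, i, v }.
  Since Expr is nullable, also add FOLLOW(Type) = { c, e, v }.
In Type → Expr Expr: Expr is at the end, add FOLLOW(Type) = { c, e, v }.
In Tail → Expr: Expr is at the end, add FOLLOW(Tail) = { c, e, i, v }.
Union: FOLLOW(Expr) = { c, e, i, v }.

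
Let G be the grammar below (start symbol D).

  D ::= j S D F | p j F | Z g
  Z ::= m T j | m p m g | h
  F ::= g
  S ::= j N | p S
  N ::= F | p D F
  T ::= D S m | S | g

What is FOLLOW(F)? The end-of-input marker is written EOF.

In D ::= j S D F: F is at the end, add FOLLOW(D) = { EOF, g, j, p }.
In D ::= p j F: F is at the end, add FOLLOW(D) = { EOF, g, j, p }.
In N ::= F: F is at the end, add FOLLOW(N) = { h, j, m, p }.
In N ::= p D F: F is at the end, add FOLLOW(N) = { h, j, m, p }.
Union: FOLLOW(F) = { EOF, g, h, j, m, p }.

{ EOF, g, h, j, m, p }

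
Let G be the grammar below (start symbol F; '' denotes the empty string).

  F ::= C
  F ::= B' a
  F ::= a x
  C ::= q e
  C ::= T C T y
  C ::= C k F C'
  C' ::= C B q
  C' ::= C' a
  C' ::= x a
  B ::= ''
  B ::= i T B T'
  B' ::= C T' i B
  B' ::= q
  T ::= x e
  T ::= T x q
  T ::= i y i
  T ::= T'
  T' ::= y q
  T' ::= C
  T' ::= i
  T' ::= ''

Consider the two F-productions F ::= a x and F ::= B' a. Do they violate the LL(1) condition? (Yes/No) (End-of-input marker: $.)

FIRST(a x) = { a } and FIRST(B' a) = { i, q, x, y }.
The FIRST sets are disjoint and neither alternative is nullable — no conflict.

No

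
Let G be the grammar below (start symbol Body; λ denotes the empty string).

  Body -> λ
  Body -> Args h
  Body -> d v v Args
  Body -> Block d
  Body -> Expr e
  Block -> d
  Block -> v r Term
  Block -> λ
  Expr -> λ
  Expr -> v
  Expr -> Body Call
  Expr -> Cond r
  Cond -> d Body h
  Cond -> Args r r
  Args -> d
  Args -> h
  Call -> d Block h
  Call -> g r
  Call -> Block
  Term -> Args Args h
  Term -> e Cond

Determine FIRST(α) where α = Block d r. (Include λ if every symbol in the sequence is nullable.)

Add FIRST(Block)\{λ} = { d, v }; Block is nullable, continue.
d is a terminal; add {d} and stop.

{ d, v }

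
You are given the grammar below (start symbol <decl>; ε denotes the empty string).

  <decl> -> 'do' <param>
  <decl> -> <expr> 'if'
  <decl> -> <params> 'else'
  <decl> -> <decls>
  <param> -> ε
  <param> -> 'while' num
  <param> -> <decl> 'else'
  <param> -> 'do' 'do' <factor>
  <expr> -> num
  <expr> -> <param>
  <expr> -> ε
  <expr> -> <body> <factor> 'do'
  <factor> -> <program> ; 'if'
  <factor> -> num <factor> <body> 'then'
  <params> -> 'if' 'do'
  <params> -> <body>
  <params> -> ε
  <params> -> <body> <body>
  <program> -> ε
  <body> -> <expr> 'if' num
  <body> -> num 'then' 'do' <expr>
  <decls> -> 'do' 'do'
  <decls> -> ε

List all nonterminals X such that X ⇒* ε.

{ <decl>, <decls>, <expr>, <param>, <params>, <program> }

Directly nullable (have an ε-production): <param>, <expr>, <params>, <program>, <decls>.
<decl> -> <decls> with every symbol nullable, so <decl> is nullable.
No other nonterminal has a production whose RHS symbols are all nullable.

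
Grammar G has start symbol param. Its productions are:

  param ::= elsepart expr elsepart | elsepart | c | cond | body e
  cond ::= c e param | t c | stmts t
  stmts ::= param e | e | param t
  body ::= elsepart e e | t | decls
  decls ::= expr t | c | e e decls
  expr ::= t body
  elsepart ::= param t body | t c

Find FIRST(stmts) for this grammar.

{ c, e, t }

From stmts ::= param e: add FIRST(param) = { c, e, t }.
stmts ::= e contributes {e}.
From stmts ::= param t: add FIRST(param) = { c, e, t }.
Union: FIRST(stmts) = { c, e, t }.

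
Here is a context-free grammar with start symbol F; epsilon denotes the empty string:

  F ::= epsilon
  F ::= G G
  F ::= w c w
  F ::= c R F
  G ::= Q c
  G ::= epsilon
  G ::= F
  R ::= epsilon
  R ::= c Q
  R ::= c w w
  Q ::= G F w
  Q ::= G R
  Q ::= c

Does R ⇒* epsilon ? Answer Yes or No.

R has an epsilon-production, so R ⇒ epsilon.

Yes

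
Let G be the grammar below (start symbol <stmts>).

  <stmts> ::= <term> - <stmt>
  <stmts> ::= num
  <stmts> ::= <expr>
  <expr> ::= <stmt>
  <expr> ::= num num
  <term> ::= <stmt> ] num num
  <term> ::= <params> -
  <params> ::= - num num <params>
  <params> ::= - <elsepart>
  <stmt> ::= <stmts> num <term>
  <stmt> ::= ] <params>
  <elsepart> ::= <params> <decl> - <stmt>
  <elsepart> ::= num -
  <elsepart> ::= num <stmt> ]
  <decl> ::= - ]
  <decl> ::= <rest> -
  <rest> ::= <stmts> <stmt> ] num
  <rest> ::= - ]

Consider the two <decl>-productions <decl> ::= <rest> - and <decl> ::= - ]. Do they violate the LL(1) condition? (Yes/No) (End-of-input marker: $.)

FIRST(<rest> -) = { -, ], num } and FIRST(- ]) = { - }.
Both contain -, so the two alternatives are not disjoint — LL(1) conflict.

Yes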